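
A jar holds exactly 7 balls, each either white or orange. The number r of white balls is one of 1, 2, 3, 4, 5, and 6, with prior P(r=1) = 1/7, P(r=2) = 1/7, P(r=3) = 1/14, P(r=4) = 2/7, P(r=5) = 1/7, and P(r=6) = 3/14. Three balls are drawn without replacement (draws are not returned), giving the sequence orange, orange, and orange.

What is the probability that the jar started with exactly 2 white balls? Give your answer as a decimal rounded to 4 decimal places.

The likelihood of the observed sequence under each hypothesis: P(data | r = 1) = (6/7)(5/6)(4/5) = 4/7; P(data | r = 2) = (5/7)(4/6)(3/5) = 2/7; P(data | r = 3) = (4/7)(3/6)(2/5) = 4/35; P(data | r = 4) = (3/7)(2/6)(1/5) = 1/35; P(data | r = 5) = (2/7)(1/6)(0/5) = 0; P(data | r = 6) = (1/7)(0/6) = 0.
Multiplying each by its prior: 1/7 · 4/7 = 4/49, 1/7 · 2/7 = 2/49, 1/14 · 4/35 = 2/245, 2/7 · 1/35 = 2/245, 1/7 · 0 = 0, 3/14 · 0 = 0; with total 34/245.
So P(r = 2 | data) = (2/49) / (34/245) = 5/17.

0.2941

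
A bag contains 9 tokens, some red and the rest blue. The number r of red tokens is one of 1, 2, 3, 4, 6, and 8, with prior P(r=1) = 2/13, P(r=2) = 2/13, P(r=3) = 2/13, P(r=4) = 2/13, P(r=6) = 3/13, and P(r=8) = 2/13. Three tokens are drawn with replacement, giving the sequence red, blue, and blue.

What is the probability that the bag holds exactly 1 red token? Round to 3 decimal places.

0.139

Compute the likelihood of the observed sequence for each case: P(data | r = 1) = (1/9)(8/9)(8/9) = 0.087791; P(data | r = 2) = (2/9)(7/9)(7/9) = 0.13443; P(data | r = 3) = (3/9)(6/9)(6/9) = 0.14815; P(data | r = 4) = (4/9)(5/9)(5/9) = 0.13717; P(data | r = 6) = (6/9)(3/9)(3/9) = 0.074074; P(data | r = 8) = (8/9)(1/9)(1/9) = 0.010974.
The prior-weighted likelihoods are 2/13 · 0.087791 = 0.013506, 2/13 · 0.13443 = 0.020682, 2/13 · 0.14815 = 0.022792, 2/13 · 0.13717 = 0.021104, 3/13 · 0.074074 = 0.017094, 2/13 · 0.010974 = 0.0016883; with total 0.096866.
By Bayes' rule, P(r = 1 | data) = (0.013506) / (0.096866) = 0.13943.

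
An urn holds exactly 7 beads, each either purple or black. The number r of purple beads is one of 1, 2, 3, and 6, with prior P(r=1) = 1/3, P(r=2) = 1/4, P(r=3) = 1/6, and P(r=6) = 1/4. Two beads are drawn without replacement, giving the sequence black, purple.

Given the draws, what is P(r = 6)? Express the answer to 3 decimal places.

0.188

For each hypothesis, P(data | H) works out to: P(data | r = 1) = (6/7)(1/6) = 1/7; P(data | r = 2) = (5/7)(2/6) = 5/21; P(data | r = 3) = (4/7)(3/6) = 2/7; P(data | r = 6) = (1/7)(6/6) = 1/7.
Multiplying each by its prior: 1/3 · 1/7 = 1/21, 1/4 · 5/21 = 5/84, 1/6 · 2/7 = 1/21, 1/4 · 1/7 = 1/28; these sum to 4/21.
Hence P(r = 6 | data) = (1/28) / (4/21) = 3/16.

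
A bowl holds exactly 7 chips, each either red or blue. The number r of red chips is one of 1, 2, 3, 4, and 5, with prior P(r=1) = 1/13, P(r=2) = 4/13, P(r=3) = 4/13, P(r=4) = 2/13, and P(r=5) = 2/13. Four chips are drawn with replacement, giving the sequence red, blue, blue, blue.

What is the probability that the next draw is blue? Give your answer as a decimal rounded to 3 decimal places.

The likelihood of the observed sequence under each hypothesis: P(data | r = 1) = (1/7)(6/7)(6/7)(6/7) = 0.089963; P(data | r = 2) = (2/7)(5/7)(5/7)(5/7) = 0.10412; P(data | r = 3) = (3/7)(4/7)(4/7)(4/7) = 0.079967; P(data | r = 4) = (4/7)(3/7)(3/7)(3/7) = 0.044981; P(data | r = 5) = (5/7)(2/7)(2/7)(2/7) = 0.01666.
Multiplying each by its prior: 1/13 · 0.089963 = 0.0069202, 4/13 · 0.10412 = 0.032038, 4/13 · 0.079967 = 0.024605, 2/13 · 0.044981 = 0.0069202, 2/13 · 0.01666 = 0.002563; these sum to 0.073046.
The posterior is then P(r = 1 | data) = 0.094737, P(r = 2 | data) = 0.4386, P(r = 3 | data) = 0.33684, P(r = 4 | data) = 0.094737, P(r = 5 | data) = 0.035088.
Averaging over the posterior, P(blue next | data) = (6/7)(0.094737) + (5/7)(0.4386) + (4/7)(0.33684) + (3/7)(0.094737) + (2/7)(0.035088) = 0.63759.

0.638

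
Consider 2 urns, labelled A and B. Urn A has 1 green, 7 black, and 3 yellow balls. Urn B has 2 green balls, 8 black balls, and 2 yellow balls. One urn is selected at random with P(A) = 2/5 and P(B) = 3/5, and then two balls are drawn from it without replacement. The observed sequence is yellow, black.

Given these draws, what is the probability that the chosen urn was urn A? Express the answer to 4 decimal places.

The likelihood of the observed sequence under each hypothesis: P(data | urn A) = (3/11)(7/10) = 21/110; P(data | urn B) = (2/12)(8/11) = 4/33.
Weighting by the prior gives 2/5 · 21/110 = 21/275, 3/5 · 4/33 = 4/55; with total 41/275.
So P(urn A | data) = (21/275) / (41/275) = 21/41.

0.5122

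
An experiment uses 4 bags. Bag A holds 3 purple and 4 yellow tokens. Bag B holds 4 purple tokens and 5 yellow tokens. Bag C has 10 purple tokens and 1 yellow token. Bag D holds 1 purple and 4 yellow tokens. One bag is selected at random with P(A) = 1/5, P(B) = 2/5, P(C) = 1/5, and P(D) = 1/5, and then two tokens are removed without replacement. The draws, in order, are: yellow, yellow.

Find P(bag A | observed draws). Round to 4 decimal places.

0.1982

Compute the likelihood of the observed sequence for each case: P(data | bag A) = (4/7)(3/6) = 0.28571; P(data | bag B) = (5/9)(4/8) = 0.27778; P(data | bag C) = (1/11)(0/10) = 0; P(data | bag D) = (4/5)(3/4) = 0.6.
The prior-weighted likelihoods are 1/5 · 0.28571 = 0.057143, 2/5 · 0.27778 = 0.11111, 1/5 · 0 = 0, 1/5 · 0.6 = 0.12; summing to 0.28825.
So P(bag A | data) = (0.057143) / (0.28825) = 0.19824.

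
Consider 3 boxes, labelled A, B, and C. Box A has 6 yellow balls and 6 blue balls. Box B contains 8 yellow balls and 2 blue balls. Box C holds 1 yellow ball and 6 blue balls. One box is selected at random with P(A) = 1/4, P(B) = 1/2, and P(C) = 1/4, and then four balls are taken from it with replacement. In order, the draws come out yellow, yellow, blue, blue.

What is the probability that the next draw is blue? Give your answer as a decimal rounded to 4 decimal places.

The likelihood of the observed sequence under each hypothesis: P(data | box A) = (6/12)(6/12)(6/12)(6/12) = 0.0625; P(data | box B) = (8/10)(8/10)(2/10)(2/10) = 0.0256; P(data | box C) = (1/7)(1/7)(6/7)(6/7) = 0.014994.
Multiplying each by its prior: 1/4 · 0.0625 = 0.015625, 1/2 · 0.0256 = 0.0128, 1/4 · 0.014994 = 0.0037484; with total 0.032173.
The posterior is then P(box A | data) = 0.48565, P(box B | data) = 0.39784, P(box C | data) = 0.11651.
Averaging over the posterior, P(blue next | data) = (1/2)(0.48565) + (1/5)(0.39784) + (6/7)(0.11651) = 0.42226.

0.4223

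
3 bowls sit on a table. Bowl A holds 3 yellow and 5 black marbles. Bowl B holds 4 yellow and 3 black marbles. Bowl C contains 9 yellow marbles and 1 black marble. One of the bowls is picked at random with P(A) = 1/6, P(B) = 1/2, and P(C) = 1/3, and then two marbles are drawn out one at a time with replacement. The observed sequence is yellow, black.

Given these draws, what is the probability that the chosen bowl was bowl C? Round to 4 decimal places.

For each hypothesis, P(data | H) works out to: P(data | bowl A) = (3/8)(5/8) = 0.23438; P(data | bowl B) = (4/7)(3/7) = 0.2449; P(data | bowl C) = (9/10)(1/10) = 0.09.
Weighting by the prior gives 1/6 · 0.23438 = 0.039062, 1/2 · 0.2449 = 0.12245, 1/3 · 0.09 = 0.03; these sum to 0.19151.
So P(bowl C | data) = (0.03) / (0.19151) = 0.15665.

0.1566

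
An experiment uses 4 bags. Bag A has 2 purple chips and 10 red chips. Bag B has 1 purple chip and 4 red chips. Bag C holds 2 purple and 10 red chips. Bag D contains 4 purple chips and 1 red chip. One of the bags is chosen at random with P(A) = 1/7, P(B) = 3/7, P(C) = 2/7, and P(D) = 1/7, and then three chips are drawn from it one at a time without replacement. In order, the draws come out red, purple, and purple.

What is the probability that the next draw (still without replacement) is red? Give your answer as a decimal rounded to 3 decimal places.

0.185

Compute the likelihood of the observed sequence for each case: P(data | bag A) = (10/12)(2/11)(1/10) = 1/66; P(data | bag B) = (4/5)(1/4)(0/3) = 0; P(data | bag C) = (10/12)(2/11)(1/10) = 1/66; P(data | bag D) = (1/5)(4/4)(3/3) = 1/5.
Weighting by the prior gives 1/7 · 1/66 = 1/462, 3/7 · 0 = 0, 2/7 · 1/66 = 1/231, 1/7 · 1/5 = 1/35; with total 27/770.
The posterior is then P(bag A | data) = 5/81, P(bag B | data) = 0, P(bag C | data) = 10/81, P(bag D | data) = 22/27.
The predictive probability is P(red next | data) = (1)(5/81) + (1)(10/81) + (0)(22/27) = 5/27.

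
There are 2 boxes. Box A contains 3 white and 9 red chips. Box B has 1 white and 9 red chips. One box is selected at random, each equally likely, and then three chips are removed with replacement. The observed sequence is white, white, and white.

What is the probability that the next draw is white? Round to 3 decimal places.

Compute the likelihood of the observed sequence for each case: P(data | box A) = (3/12)(3/12)(3/12) = 0.015625; P(data | box B) = (1/10)(1/10)(1/10) = 0.001.
Multiplying each by its prior: 1/2 · 0.015625 = 0.0078125, 1/2 · 0.001 = 0.0005; with total 0.0083125.
The posterior is then P(box A | data) = 0.93985, P(box B | data) = 0.06015.
The predictive probability is P(white next | data) = (1/4)(0.93985) + (1/10)(0.06015) = 0.24098.

0.241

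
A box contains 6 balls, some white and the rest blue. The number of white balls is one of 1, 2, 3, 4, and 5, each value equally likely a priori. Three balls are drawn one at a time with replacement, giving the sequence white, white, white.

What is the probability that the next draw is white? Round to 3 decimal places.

0.725

Under each hypothesis, the probability of the observed sequence is: P(data | r = 1) = (1/6)(1/6)(1/6) = 0.0046296; P(data | r = 2) = (2/6)(2/6)(2/6) = 0.037037; P(data | r = 3) = (3/6)(3/6)(3/6) = 0.125; P(data | r = 4) = (4/6)(4/6)(4/6) = 0.2963; P(data | r = 5) = (5/6)(5/6)(5/6) = 0.5787.
Multiplying each by its prior: 1/5 · 0.0046296 = 0.00092593, 1/5 · 0.037037 = 0.0074074, 1/5 · 0.125 = 0.025, 1/5 · 0.2963 = 0.059259, 1/5 · 0.5787 = 0.11574; summing to 0.20833.
Dividing through by the total gives posterior P(r = 1 | data) = 0.0044444, P(r = 2 | data) = 0.035556, P(r = 3 | data) = 0.12, P(r = 4 | data) = 0.28444, P(r = 5 | data) = 0.55556.
The predictive probability is P(white next | data) = (1/6)(0.0044444) + (1/3)(0.035556) + (1/2)(0.12) + (2/3)(0.28444) + (5/6)(0.55556) = 0.72519.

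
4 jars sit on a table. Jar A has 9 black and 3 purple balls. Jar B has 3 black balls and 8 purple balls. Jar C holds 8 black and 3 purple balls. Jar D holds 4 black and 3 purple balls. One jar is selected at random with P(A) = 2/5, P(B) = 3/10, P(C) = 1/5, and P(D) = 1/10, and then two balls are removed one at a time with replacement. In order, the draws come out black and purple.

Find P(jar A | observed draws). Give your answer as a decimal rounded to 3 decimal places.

The likelihood of the observed sequence under each hypothesis: P(data | jar A) = (9/12)(3/12) = 0.1875; P(data | jar B) = (3/11)(8/11) = 0.19835; P(data | jar C) = (8/11)(3/11) = 0.19835; P(data | jar D) = (4/7)(3/7) = 0.2449.
The prior-weighted likelihoods are 2/5 · 0.1875 = 0.075, 3/10 · 0.19835 = 0.059504, 1/5 · 0.19835 = 0.039669, 1/10 · 0.2449 = 0.02449; these sum to 0.19866.
So P(jar A | data) = (0.075) / (0.19866) = 0.37752.

0.378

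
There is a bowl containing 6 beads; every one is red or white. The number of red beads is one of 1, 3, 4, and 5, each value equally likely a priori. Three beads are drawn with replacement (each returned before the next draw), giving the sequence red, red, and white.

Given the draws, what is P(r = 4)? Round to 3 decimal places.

For each hypothesis, P(data | H) works out to: P(data | r = 1) = (1/6)(1/6)(5/6) = 5/216; P(data | r = 3) = (3/6)(3/6)(3/6) = 1/8; P(data | r = 4) = (4/6)(4/6)(2/6) = 4/27; P(data | r = 5) = (5/6)(5/6)(1/6) = 25/216.
Weighting by the prior gives 1/4 · 5/216 = 5/864, 1/4 · 1/8 = 1/32, 1/4 · 4/27 = 1/27, 1/4 · 25/216 = 25/864; with total 89/864.
So P(r = 4 | data) = (1/27) / (89/864) = 32/89.

0.360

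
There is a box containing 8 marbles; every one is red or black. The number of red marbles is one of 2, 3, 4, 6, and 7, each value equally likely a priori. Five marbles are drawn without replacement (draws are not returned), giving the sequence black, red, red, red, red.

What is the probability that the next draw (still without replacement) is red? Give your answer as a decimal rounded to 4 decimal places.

Compute the likelihood of the observed sequence for each case: P(data | r = 2) = (6/8)(2/7)(1/6)(0/5) = 0; P(data | r = 3) = (5/8)(3/7)(2/6)(1/5)(0/4) = 0; P(data | r = 4) = (4/8)(4/7)(3/6)(2/5)(1/4) = 0.014286; P(data | r = 6) = (2/8)(6/7)(5/6)(4/5)(3/4) = 0.10714; P(data | r = 7) = (1/8)(7/7)(6/6)(5/5)(4/4) = 0.125.
The prior-weighted likelihoods are 1/5 · 0 = 0, 1/5 · 0 = 0, 1/5 · 0.014286 = 0.0028571, 1/5 · 0.10714 = 0.021429, 1/5 · 0.125 = 0.025; these sum to 0.049286.
The posterior is then P(r = 2 | data) = 0, P(r = 3 | data) = 0, P(r = 4 | data) = 0.057971, P(r = 6 | data) = 0.43478, P(r = 7 | data) = 0.50725.
So P(red next | data) = Σ P(red next | H) P(H | data) = (0)(0.057971) + (2/3)(0.43478) + (1)(0.50725) = 0.7971.

0.7971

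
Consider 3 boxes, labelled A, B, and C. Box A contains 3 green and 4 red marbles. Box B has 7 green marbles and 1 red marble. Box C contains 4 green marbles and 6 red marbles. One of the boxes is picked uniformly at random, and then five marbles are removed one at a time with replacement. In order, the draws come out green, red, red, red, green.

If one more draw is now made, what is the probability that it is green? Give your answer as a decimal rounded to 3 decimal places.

The likelihood of the observed sequence under each hypothesis: P(data | box A) = (3/7)(4/7)(4/7)(4/7)(3/7) = 0.034271; P(data | box B) = (7/8)(1/8)(1/8)(1/8)(7/8) = 0.0014954; P(data | box C) = (4/10)(6/10)(6/10)(6/10)(4/10) = 0.03456.
Weighting by the prior gives 1/3 · 0.034271 = 0.011424, 1/3 · 0.0014954 = 0.00049845, 1/3 · 0.03456 = 0.01152; these sum to 0.023442.
Normalising, the posterior is P(box A | data) = 0.48732, P(box B | data) = 0.021263, P(box C | data) = 0.49142.
So P(green next | data) = Σ P(green next | H) P(H | data) = (3/7)(0.48732) + (7/8)(0.021263) + (2/5)(0.49142) = 0.42402.

0.424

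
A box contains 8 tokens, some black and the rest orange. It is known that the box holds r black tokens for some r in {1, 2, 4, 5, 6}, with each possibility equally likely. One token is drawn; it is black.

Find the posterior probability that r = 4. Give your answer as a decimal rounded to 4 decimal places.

The likelihood of this draw under each hypothesis: P(data | r = 1) = (1/8) = 1/8; P(data | r = 2) = (2/8) = 1/4; P(data | r = 4) = (4/8) = 1/2; P(data | r = 5) = (5/8) = 5/8; P(data | r = 6) = (6/8) = 3/4.
Multiplying each by its prior: 1/5 · 1/8 = 1/40, 1/5 · 1/4 = 1/20, 1/5 · 1/2 = 1/10, 1/5 · 5/8 = 1/8, 1/5 · 3/4 = 3/20; summing to 9/20.
Hence P(r = 4 | data) = (1/10) / (9/20) = 2/9.

0.2222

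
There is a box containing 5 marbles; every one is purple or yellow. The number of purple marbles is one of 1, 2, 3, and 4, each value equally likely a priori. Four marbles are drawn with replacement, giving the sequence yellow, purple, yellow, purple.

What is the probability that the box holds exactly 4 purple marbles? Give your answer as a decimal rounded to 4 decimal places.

0.1538

Under each hypothesis, the probability of the observed sequence is: P(data | r = 1) = (4/5)(1/5)(4/5)(1/5) = 16/625; P(data | r = 2) = (3/5)(2/5)(3/5)(2/5) = 36/625; P(data | r = 3) = (2/5)(3/5)(2/5)(3/5) = 36/625; P(data | r = 4) = (1/5)(4/5)(1/5)(4/5) = 16/625.
The prior-weighted likelihoods are 1/4 · 16/625 = 4/625, 1/4 · 36/625 = 9/625, 1/4 · 36/625 = 9/625, 1/4 · 16/625 = 4/625; these sum to 26/625.
By Bayes' rule, P(r = 4 | data) = (4/625) / (26/625) = 2/13.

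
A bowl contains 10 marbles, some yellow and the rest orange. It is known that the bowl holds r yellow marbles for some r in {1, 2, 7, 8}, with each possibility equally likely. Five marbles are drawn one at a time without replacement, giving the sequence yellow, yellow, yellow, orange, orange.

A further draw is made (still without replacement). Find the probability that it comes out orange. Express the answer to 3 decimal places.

0.130

Under each hypothesis, the probability of the observed sequence is: P(data | r = 1) = (1/10)(0/9) = 0; P(data | r = 2) = (2/10)(1/9)(0/8) = 0; P(data | r = 7) = (7/10)(6/9)(5/8)(3/7)(2/6) = 0.041667; P(data | r = 8) = (8/10)(7/9)(6/8)(2/7)(1/6) = 0.022222.
The prior-weighted likelihoods are 1/4 · 0 = 0, 1/4 · 0 = 0, 1/4 · 0.041667 = 0.010417, 1/4 · 0.022222 = 0.0055556; these sum to 0.015972.
Normalising, the posterior is P(r = 1 | data) = 0, P(r = 2 | data) = 0, P(r = 7 | data) = 0.65217, P(r = 8 | data) = 0.34783.
Averaging over the posterior, P(orange next | data) = (1/5)(0.65217) + (0)(0.34783) = 0.13043.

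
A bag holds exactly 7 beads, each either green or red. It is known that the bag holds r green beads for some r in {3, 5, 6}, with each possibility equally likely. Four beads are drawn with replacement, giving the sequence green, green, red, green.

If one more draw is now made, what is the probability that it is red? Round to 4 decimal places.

For each hypothesis, P(data | H) works out to: P(data | r = 3) = (3/7)(3/7)(4/7)(3/7) = 0.044981; P(data | r = 5) = (5/7)(5/7)(2/7)(5/7) = 0.10412; P(data | r = 6) = (6/7)(6/7)(1/7)(6/7) = 0.089963.
Weighting by the prior gives 1/3 · 0.044981 = 0.014994, 1/3 · 0.10412 = 0.034708, 1/3 · 0.089963 = 0.029988; summing to 0.079689.
Normalising, the posterior is P(r = 3 | data) = 0.18815, P(r = 5 | data) = 0.43554, P(r = 6 | data) = 0.37631.
Averaging over the posterior, P(red next | data) = (4/7)(0.18815) + (2/7)(0.43554) + (1/7)(0.37631) = 0.28571.

0.2857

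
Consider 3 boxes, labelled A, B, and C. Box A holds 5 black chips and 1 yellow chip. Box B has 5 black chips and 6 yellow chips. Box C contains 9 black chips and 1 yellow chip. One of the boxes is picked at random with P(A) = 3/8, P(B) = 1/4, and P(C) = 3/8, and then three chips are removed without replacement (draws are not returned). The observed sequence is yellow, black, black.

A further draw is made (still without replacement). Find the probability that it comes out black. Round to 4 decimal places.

The likelihood of the observed sequence under each hypothesis: P(data | box A) = (1/6)(5/5)(4/4) = 1/6; P(data | box B) = (6/11)(5/10)(4/9) = 4/33; P(data | box C) = (1/10)(9/9)(8/8) = 1/10.
Multiplying each by its prior: 3/8 · 1/6 = 1/16, 1/4 · 4/33 = 1/33, 3/8 · 1/10 = 3/80; these sum to 43/330.
The posterior is then P(box A | data) = 165/344, P(box B | data) = 10/43, P(box C | data) = 99/344.
The predictive probability is P(black next | data) = (1)(165/344) + (3/8)(10/43) + (1)(99/344) = 147/172.

0.8547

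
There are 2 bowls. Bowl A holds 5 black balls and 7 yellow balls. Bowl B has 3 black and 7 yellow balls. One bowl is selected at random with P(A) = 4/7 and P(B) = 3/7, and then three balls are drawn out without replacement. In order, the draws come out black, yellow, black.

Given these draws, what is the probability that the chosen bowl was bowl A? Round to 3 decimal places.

The likelihood of the observed sequence under each hypothesis: P(data | bowl A) = (5/12)(7/11)(4/10) = 0.10606; P(data | bowl B) = (3/10)(7/9)(2/8) = 0.058333.
The prior-weighted likelihoods are 4/7 · 0.10606 = 0.060606, 3/7 · 0.058333 = 0.025; these sum to 0.085606.
Therefore the posterior P(bowl A | data) = (0.060606) / (0.085606) = 0.70796.

0.708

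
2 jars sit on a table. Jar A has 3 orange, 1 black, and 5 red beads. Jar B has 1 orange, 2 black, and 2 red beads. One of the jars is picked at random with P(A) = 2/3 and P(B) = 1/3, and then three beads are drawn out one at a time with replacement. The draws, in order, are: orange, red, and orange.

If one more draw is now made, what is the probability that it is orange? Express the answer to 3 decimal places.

0.318

Under each hypothesis, the probability of the observed sequence is: P(data | jar A) = (3/9)(5/9)(3/9) = 0.061728; P(data | jar B) = (1/5)(2/5)(1/5) = 0.016.
The prior-weighted likelihoods are 2/3 · 0.061728 = 0.041152, 1/3 · 0.016 = 0.0053333; summing to 0.046486.
Normalising, the posterior is P(jar A | data) = 0.88527, P(jar B | data) = 0.11473.
So P(orange next | data) = Σ P(orange next | H) P(H | data) = (1/3)(0.88527) + (1/5)(0.11473) = 0.31804.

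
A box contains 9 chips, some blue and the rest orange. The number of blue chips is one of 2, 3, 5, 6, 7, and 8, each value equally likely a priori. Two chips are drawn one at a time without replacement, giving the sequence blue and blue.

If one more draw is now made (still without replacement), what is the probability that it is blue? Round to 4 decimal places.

Under each hypothesis, the probability of the observed sequence is: P(data | r = 2) = (2/9)(1/8) = 1/36; P(data | r = 3) = (3/9)(2/8) = 1/12; P(data | r = 5) = (5/9)(4/8) = 5/18; P(data | r = 6) = (6/9)(5/8) = 5/12; P(data | r = 7) = (7/9)(6/8) = 7/12; P(data | r = 8) = (8/9)(7/8) = 7/9.
The prior-weighted likelihoods are 1/6 · 1/36 = 1/216, 1/6 · 1/12 = 1/72, 1/6 · 5/18 = 5/108, 1/6 · 5/12 = 5/72, 1/6 · 7/12 = 7/72, 1/6 · 7/9 = 7/54; with total 13/36.
Normalising, the posterior is P(r = 2 | data) = 1/78, P(r = 3 | data) = 1/26, P(r = 5 | data) = 5/39, P(r = 6 | data) = 5/26, P(r = 7 | data) = 7/26, P(r = 8 | data) = 14/39.
So P(blue next | data) = Σ P(blue next | H) P(H | data) = (0)(1/78) + (1/7)(1/26) + (3/7)(5/39) + (4/7)(5/26) + (5/7)(7/26) + (6/7)(14/39) = 61/91.

0.6703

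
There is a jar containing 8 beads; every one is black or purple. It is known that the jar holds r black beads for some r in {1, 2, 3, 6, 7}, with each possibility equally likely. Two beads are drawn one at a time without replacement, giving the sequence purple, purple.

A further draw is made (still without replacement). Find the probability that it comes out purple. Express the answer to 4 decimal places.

Under each hypothesis, the probability of the observed sequence is: P(data | r = 1) = (7/8)(6/7) = 3/4; P(data | r = 2) = (6/8)(5/7) = 15/28; P(data | r = 3) = (5/8)(4/7) = 5/14; P(data | r = 6) = (2/8)(1/7) = 1/28; P(data | r = 7) = (1/8)(0/7) = 0.
The prior-weighted likelihoods are 1/5 · 3/4 = 3/20, 1/5 · 15/28 = 3/28, 1/5 · 5/14 = 1/14, 1/5 · 1/28 = 1/140, 1/5 · 0 = 0; these sum to 47/140.
The posterior is then P(r = 1 | data) = 21/47, P(r = 2 | data) = 15/47, P(r = 3 | data) = 10/47, P(r = 6 | data) = 1/47, P(r = 7 | data) = 0.
So P(purple next | data) = Σ P(purple next | H) P(H | data) = (5/6)(21/47) + (2/3)(15/47) + (1/2)(10/47) + (0)(1/47) = 65/94.

0.6915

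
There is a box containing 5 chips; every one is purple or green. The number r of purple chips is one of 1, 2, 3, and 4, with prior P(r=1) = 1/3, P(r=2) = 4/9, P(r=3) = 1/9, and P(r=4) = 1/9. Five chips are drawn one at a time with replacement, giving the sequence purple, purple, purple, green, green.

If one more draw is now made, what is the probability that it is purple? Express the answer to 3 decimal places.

0.474

For each hypothesis, P(data | H) works out to: P(data | r = 1) = (1/5)(1/5)(1/5)(4/5)(4/5) = 0.00512; P(data | r = 2) = (2/5)(2/5)(2/5)(3/5)(3/5) = 0.02304; P(data | r = 3) = (3/5)(3/5)(3/5)(2/5)(2/5) = 0.03456; P(data | r = 4) = (4/5)(4/5)(4/5)(1/5)(1/5) = 0.02048.
The prior-weighted likelihoods are 1/3 · 0.00512 = 0.0017067, 4/9 · 0.02304 = 0.01024, 1/9 · 0.03456 = 0.00384, 1/9 · 0.02048 = 0.0022756; with total 0.018062.
Dividing through by the total gives posterior P(r = 1 | data) = 0.094488, P(r = 2 | data) = 0.56693, P(r = 3 | data) = 0.2126, P(r = 4 | data) = 0.12598.
Averaging over the posterior, P(purple next | data) = (1/5)(0.094488) + (2/5)(0.56693) + (3/5)(0.2126) + (4/5)(0.12598) = 0.47402.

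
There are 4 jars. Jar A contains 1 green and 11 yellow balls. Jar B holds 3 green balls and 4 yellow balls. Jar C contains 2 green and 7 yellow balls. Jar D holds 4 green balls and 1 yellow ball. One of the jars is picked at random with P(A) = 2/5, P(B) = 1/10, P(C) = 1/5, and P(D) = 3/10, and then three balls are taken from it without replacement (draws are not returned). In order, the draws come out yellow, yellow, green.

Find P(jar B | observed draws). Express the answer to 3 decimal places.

0.205

Compute the likelihood of the observed sequence for each case: P(data | jar A) = (11/12)(10/11)(1/10) = 1/12; P(data | jar B) = (4/7)(3/6)(3/5) = 6/35; P(data | jar C) = (7/9)(6/8)(2/7) = 1/6; P(data | jar D) = (1/5)(0/4) = 0.
Multiplying each by its prior: 2/5 · 1/12 = 1/30, 1/10 · 6/35 = 3/175, 1/5 · 1/6 = 1/30, 3/10 · 0 = 0; with total 44/525.
So P(jar B | data) = (3/175) / (44/525) = 9/44.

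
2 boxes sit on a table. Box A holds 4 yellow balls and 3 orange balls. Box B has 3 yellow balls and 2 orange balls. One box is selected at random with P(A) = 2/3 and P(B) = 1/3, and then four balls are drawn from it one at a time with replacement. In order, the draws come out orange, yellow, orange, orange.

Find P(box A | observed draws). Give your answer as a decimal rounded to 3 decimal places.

Compute the likelihood of the observed sequence for each case: P(data | box A) = (3/7)(4/7)(3/7)(3/7) = 0.044981; P(data | box B) = (2/5)(3/5)(2/5)(2/5) = 0.0384.
The prior-weighted likelihoods are 2/3 · 0.044981 = 0.029988, 1/3 · 0.0384 = 0.0128; summing to 0.042788.
By Bayes' rule, P(box A | data) = (0.029988) / (0.042788) = 0.70085.

0.701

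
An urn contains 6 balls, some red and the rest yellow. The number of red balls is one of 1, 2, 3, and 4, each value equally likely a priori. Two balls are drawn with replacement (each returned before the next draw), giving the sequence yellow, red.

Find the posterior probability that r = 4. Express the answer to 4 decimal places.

0.2667

Under each hypothesis, the probability of the observed sequence is: P(data | r = 1) = (5/6)(1/6) = 5/36; P(data | r = 2) = (4/6)(2/6) = 2/9; P(data | r = 3) = (3/6)(3/6) = 1/4; P(data | r = 4) = (2/6)(4/6) = 2/9.
The prior-weighted likelihoods are 1/4 · 5/36 = 5/144, 1/4 · 2/9 = 1/18, 1/4 · 1/4 = 1/16, 1/4 · 2/9 = 1/18; these sum to 5/24.
Hence P(r = 4 | data) = (1/18) / (5/24) = 4/15.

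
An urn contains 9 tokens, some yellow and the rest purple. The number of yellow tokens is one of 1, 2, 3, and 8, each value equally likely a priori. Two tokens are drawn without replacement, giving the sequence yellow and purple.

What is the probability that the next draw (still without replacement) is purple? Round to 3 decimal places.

0.685

Under each hypothesis, the probability of the observed sequence is: P(data | r = 1) = (1/9)(8/8) = 1/9; P(data | r = 2) = (2/9)(7/8) = 7/36; P(data | r = 3) = (3/9)(6/8) = 1/4; P(data | r = 8) = (8/9)(1/8) = 1/9.
Weighting by the prior gives 1/4 · 1/9 = 1/36, 1/4 · 7/36 = 7/144, 1/4 · 1/4 = 1/16, 1/4 · 1/9 = 1/36; with total 1/6.
Dividing through by the total gives posterior P(r = 1 | data) = 1/6, P(r = 2 | data) = 7/24, P(r = 3 | data) = 3/8, P(r = 8 | data) = 1/6.
The predictive probability is P(purple next | data) = (1)(1/6) + (6/7)(7/24) + (5/7)(3/8) + (0)(1/6) = 115/168.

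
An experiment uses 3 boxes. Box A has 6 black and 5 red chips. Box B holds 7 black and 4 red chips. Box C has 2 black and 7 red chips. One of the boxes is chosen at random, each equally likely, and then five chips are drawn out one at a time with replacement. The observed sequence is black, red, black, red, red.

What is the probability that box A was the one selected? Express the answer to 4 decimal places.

Under each hypothesis, the probability of the observed sequence is: P(data | box A) = (6/11)(5/11)(6/11)(5/11)(5/11) = 0.027941; P(data | box B) = (7/11)(4/11)(7/11)(4/11)(4/11) = 0.019472; P(data | box C) = (2/9)(7/9)(2/9)(7/9)(7/9) = 0.023235.
The prior-weighted likelihoods are 1/3 · 0.027941 = 0.0093138, 1/3 · 0.019472 = 0.0064907, 1/3 · 0.023235 = 0.007745; these sum to 0.023549.
So P(box A | data) = (0.0093138) / (0.023549) = 0.3955.

0.3955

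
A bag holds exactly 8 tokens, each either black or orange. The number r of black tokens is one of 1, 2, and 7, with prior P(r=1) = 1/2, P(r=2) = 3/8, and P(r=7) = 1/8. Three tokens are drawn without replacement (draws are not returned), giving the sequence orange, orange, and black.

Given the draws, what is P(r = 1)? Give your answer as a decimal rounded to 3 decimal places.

For each hypothesis, P(data | H) works out to: P(data | r = 1) = (7/8)(6/7)(1/6) = 1/8; P(data | r = 2) = (6/8)(5/7)(2/6) = 5/28; P(data | r = 7) = (1/8)(0/7) = 0.
The prior-weighted likelihoods are 1/2 · 1/8 = 1/16, 3/8 · 5/28 = 15/224, 1/8 · 0 = 0; summing to 29/224.
Hence P(r = 1 | data) = (1/16) / (29/224) = 14/29.

0.483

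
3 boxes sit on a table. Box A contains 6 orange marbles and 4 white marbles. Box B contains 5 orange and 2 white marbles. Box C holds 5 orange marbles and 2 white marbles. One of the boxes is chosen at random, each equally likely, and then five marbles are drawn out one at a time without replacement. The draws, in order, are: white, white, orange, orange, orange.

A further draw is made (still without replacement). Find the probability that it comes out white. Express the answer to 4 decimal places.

Compute the likelihood of the observed sequence for each case: P(data | box A) = (4/10)(3/9)(6/8)(5/7)(4/6) = 1/21; P(data | box B) = (2/7)(1/6)(5/5)(4/4)(3/3) = 1/21; P(data | box C) = (2/7)(1/6)(5/5)(4/4)(3/3) = 1/21.
The prior-weighted likelihoods are 1/3 · 1/21 = 1/63, 1/3 · 1/21 = 1/63, 1/3 · 1/21 = 1/63; summing to 1/21.
The posterior is then P(box A | data) = 1/3, P(box B | data) = 1/3, P(box C | data) = 1/3.
Averaging over the posterior, P(white next | data) = (2/5)(1/3) + (0)(1/3) + (0)(1/3) = 2/15.

0.1333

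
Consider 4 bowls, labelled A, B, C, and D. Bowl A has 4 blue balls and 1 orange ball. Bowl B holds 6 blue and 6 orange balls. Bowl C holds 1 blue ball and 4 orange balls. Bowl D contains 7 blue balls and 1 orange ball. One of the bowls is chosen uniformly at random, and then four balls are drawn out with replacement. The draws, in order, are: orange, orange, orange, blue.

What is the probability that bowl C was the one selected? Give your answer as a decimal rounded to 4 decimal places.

0.5919

Compute the likelihood of the observed sequence for each case: P(data | bowl A) = (1/5)(1/5)(1/5)(4/5) = 0.0064; P(data | bowl B) = (6/12)(6/12)(6/12)(6/12) = 0.0625; P(data | bowl C) = (4/5)(4/5)(4/5)(1/5) = 0.1024; P(data | bowl D) = (1/8)(1/8)(1/8)(7/8) = 0.001709.
Multiplying each by its prior: 1/4 · 0.0064 = 0.0016, 1/4 · 0.0625 = 0.015625, 1/4 · 0.1024 = 0.0256, 1/4 · 0.001709 = 0.00042725; with total 0.043252.
Hence P(bowl C | data) = (0.0256) / (0.043252) = 0.59188.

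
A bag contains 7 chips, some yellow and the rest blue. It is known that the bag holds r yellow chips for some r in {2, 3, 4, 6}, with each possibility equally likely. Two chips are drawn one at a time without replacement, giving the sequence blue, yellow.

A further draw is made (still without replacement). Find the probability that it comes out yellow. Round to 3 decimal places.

0.500

For each hypothesis, P(data | H) works out to: P(data | r = 2) = (5/7)(2/6) = 5/21; P(data | r = 3) = (4/7)(3/6) = 2/7; P(data | r = 4) = (3/7)(4/6) = 2/7; P(data | r = 6) = (1/7)(6/6) = 1/7.
The prior-weighted likelihoods are 1/4 · 5/21 = 5/84, 1/4 · 2/7 = 1/14, 1/4 · 2/7 = 1/14, 1/4 · 1/7 = 1/28; summing to 5/21.
Dividing through by the total gives posterior P(r = 2 | data) = 1/4, P(r = 3 | data) = 3/10, P(r = 4 | data) = 3/10, P(r = 6 | data) = 3/20.
So P(yellow next | data) = Σ P(yellow next | H) P(H | data) = (1/5)(1/4) + (2/5)(3/10) + (3/5)(3/10) + (1)(3/20) = 1/2.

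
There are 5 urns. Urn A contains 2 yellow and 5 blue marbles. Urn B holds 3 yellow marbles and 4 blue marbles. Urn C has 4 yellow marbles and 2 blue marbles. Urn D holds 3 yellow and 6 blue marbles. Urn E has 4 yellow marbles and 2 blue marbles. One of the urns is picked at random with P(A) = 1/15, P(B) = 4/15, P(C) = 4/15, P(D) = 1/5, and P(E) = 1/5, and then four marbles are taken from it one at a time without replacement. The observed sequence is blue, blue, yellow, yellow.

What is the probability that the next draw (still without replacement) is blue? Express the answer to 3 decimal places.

For each hypothesis, P(data | H) works out to: P(data | urn A) = (5/7)(4/6)(2/5)(1/4) = 1/21; P(data | urn B) = (4/7)(3/6)(3/5)(2/4) = 3/35; P(data | urn C) = (2/6)(1/5)(4/4)(3/3) = 1/15; P(data | urn D) = (6/9)(5/8)(3/7)(2/6) = 5/84; P(data | urn E) = (2/6)(1/5)(4/4)(3/3) = 1/15.
Weighting by the prior gives 1/15 · 1/21 = 1/315, 4/15 · 3/35 = 4/175, 4/15 · 1/15 = 4/225, 1/5 · 5/84 = 1/84, 1/5 · 1/15 = 1/75; with total 29/420.
Dividing through by the total gives posterior P(urn A | data) = 4/87, P(urn B | data) = 48/145, P(urn C | data) = 112/435, P(urn D | data) = 5/29, P(urn E | data) = 28/145.
So P(blue next | data) = Σ P(blue next | H) P(H | data) = (1)(4/87) + (2/3)(48/145) + (0)(112/435) + (4/5)(5/29) + (0)(28/145) = 176/435.

0.405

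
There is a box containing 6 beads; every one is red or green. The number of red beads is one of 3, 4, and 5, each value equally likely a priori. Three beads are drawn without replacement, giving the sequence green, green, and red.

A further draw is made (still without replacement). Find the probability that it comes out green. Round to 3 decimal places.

Compute the likelihood of the observed sequence for each case: P(data | r = 3) = (3/6)(2/5)(3/4) = 3/20; P(data | r = 4) = (2/6)(1/5)(4/4) = 1/15; P(data | r = 5) = (1/6)(0/5) = 0.
The prior-weighted likelihoods are 1/3 · 3/20 = 1/20, 1/3 · 1/15 = 1/45, 1/3 · 0 = 0; summing to 13/180.
The posterior is then P(r = 3 | data) = 9/13, P(r = 4 | data) = 4/13, P(r = 5 | data) = 0.
So P(green next | data) = Σ P(green next | H) P(H | data) = (1/3)(9/13) + (0)(4/13) = 3/13.

0.231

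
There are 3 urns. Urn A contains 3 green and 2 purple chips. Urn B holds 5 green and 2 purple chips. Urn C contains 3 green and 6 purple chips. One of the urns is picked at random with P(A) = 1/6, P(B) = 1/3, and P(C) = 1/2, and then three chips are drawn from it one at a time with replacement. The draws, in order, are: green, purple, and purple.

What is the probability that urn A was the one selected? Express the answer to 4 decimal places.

Compute the likelihood of the observed sequence for each case: P(data | urn A) = (3/5)(2/5)(2/5) = 0.096; P(data | urn B) = (5/7)(2/7)(2/7) = 0.058309; P(data | urn C) = (3/9)(6/9)(6/9) = 0.14815.
The prior-weighted likelihoods are 1/6 · 0.096 = 0.016, 1/3 · 0.058309 = 0.019436, 1/2 · 0.14815 = 0.074074; summing to 0.10951.
Therefore the posterior P(urn A | data) = (0.016) / (0.10951) = 0.1461.

0.1461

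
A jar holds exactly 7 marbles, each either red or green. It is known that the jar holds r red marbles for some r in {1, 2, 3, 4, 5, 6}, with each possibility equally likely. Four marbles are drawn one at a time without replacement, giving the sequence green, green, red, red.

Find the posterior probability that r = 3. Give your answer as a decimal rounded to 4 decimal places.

0.3214

The likelihood of the observed sequence under each hypothesis: P(data | r = 1) = (6/7)(5/6)(1/5)(0/4) = 0; P(data | r = 2) = (5/7)(4/6)(2/5)(1/4) = 1/21; P(data | r = 3) = (4/7)(3/6)(3/5)(2/4) = 3/35; P(data | r = 4) = (3/7)(2/6)(4/5)(3/4) = 3/35; P(data | r = 5) = (2/7)(1/6)(5/5)(4/4) = 1/21; P(data | r = 6) = (1/7)(0/6) = 0.
The prior-weighted likelihoods are 1/6 · 0 = 0, 1/6 · 1/21 = 1/126, 1/6 · 3/35 = 1/70, 1/6 · 3/35 = 1/70, 1/6 · 1/21 = 1/126, 1/6 · 0 = 0; with total 2/45.
So P(r = 3 | data) = (1/70) / (2/45) = 9/28.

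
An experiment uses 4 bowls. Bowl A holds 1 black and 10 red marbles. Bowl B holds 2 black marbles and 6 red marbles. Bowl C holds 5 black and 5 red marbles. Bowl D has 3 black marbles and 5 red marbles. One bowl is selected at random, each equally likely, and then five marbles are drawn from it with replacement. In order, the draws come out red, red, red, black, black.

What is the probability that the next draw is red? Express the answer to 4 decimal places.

Compute the likelihood of the observed sequence for each case: P(data | bowl A) = (10/11)(10/11)(10/11)(1/11)(1/11) = 0.0062092; P(data | bowl B) = (6/8)(6/8)(6/8)(2/8)(2/8) = 0.026367; P(data | bowl C) = (5/10)(5/10)(5/10)(5/10)(5/10) = 0.03125; P(data | bowl D) = (5/8)(5/8)(5/8)(3/8)(3/8) = 0.034332.
Multiplying each by its prior: 1/4 · 0.0062092 = 0.0015523, 1/4 · 0.026367 = 0.0065918, 1/4 · 0.03125 = 0.0078125, 1/4 · 0.034332 = 0.0085831; these sum to 0.02454.
The posterior is then P(bowl A | data) = 0.063257, P(bowl B | data) = 0.26862, P(bowl C | data) = 0.31836, P(bowl D | data) = 0.34976.
The predictive probability is P(red next | data) = (10/11)(0.063257) + (3/4)(0.26862) + (1/2)(0.31836) + (5/8)(0.34976) = 0.63675.

0.6368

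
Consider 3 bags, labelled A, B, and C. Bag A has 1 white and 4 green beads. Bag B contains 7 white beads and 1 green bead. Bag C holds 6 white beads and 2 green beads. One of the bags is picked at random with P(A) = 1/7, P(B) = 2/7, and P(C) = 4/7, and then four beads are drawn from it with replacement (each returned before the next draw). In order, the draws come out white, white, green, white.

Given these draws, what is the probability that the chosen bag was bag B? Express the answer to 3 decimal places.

0.281

Compute the likelihood of the observed sequence for each case: P(data | bag A) = (1/5)(1/5)(4/5)(1/5) = 0.0064; P(data | bag B) = (7/8)(7/8)(1/8)(7/8) = 0.08374; P(data | bag C) = (6/8)(6/8)(2/8)(6/8) = 0.10547.
Weighting by the prior gives 1/7 · 0.0064 = 0.00091429, 2/7 · 0.08374 = 0.023926, 4/7 · 0.10547 = 0.060268; these sum to 0.085108.
So P(bag B | data) = (0.023926) / (0.085108) = 0.28112.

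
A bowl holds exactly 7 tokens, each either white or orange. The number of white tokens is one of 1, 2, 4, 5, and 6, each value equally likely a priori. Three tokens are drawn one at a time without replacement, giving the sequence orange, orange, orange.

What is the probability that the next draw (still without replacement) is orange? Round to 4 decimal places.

0.6452

Compute the likelihood of the observed sequence for each case: P(data | r = 1) = (6/7)(5/6)(4/5) = 4/7; P(data | r = 2) = (5/7)(4/6)(3/5) = 2/7; P(data | r = 4) = (3/7)(2/6)(1/5) = 1/35; P(data | r = 5) = (2/7)(1/6)(0/5) = 0; P(data | r = 6) = (1/7)(0/6) = 0.
The prior-weighted likelihoods are 1/5 · 4/7 = 4/35, 1/5 · 2/7 = 2/35, 1/5 · 1/35 = 1/175, 1/5 · 0 = 0, 1/5 · 0 = 0; these sum to 31/175.
The posterior is then P(r = 1 | data) = 20/31, P(r = 2 | data) = 10/31, P(r = 4 | data) = 1/31, P(r = 5 | data) = 0, P(r = 6 | data) = 0.
So P(orange next | data) = Σ P(orange next | H) P(H | data) = (3/4)(20/31) + (1/2)(10/31) + (0)(1/31) = 20/31.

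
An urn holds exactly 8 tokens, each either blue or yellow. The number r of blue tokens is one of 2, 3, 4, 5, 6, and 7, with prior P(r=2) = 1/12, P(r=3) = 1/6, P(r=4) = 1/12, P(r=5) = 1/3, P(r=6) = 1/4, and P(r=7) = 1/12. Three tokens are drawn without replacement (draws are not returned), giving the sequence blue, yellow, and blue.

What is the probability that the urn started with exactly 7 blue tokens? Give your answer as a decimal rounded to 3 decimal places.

Under each hypothesis, the probability of the observed sequence is: P(data | r = 2) = (2/8)(6/7)(1/6) = 1/28; P(data | r = 3) = (3/8)(5/7)(2/6) = 5/56; P(data | r = 4) = (4/8)(4/7)(3/6) = 1/7; P(data | r = 5) = (5/8)(3/7)(4/6) = 5/28; P(data | r = 6) = (6/8)(2/7)(5/6) = 5/28; P(data | r = 7) = (7/8)(1/7)(6/6) = 1/8.
The prior-weighted likelihoods are 1/12 · 1/28 = 1/336, 1/6 · 5/56 = 5/336, 1/12 · 1/7 = 1/84, 1/3 · 5/28 = 5/84, 1/4 · 5/28 = 5/112, 1/12 · 1/8 = 1/96; with total 97/672.
So P(r = 7 | data) = (1/96) / (97/672) = 7/97.

0.072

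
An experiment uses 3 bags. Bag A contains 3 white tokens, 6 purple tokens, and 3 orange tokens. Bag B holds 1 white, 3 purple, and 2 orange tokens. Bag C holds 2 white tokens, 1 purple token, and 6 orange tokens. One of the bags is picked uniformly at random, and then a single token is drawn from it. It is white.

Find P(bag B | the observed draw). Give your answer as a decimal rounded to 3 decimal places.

0.261

For each hypothesis, P(data | H) works out to: P(data | bag A) = (3/12) = 1/4; P(data | bag B) = (1/6) = 1/6; P(data | bag C) = (2/9) = 2/9.
Weighting by the prior gives 1/3 · 1/4 = 1/12, 1/3 · 1/6 = 1/18, 1/3 · 2/9 = 2/27; with total 23/108.
Hence P(bag B | data) = (1/18) / (23/108) = 6/23.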